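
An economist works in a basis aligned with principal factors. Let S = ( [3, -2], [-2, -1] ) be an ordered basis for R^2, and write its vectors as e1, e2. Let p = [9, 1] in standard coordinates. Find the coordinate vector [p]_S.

[1, -3]

We seek scalars with c_1 e1 + c_2 e2 = p; equivalently solve M c = p where the columns of M are e1, e2.
System: 3c_1 - 2c_2 = 9, -2c_1 - c_2 = 1; solving gives c_1 = 1, c_2 = -3.
Check: e1 - 3e2 = [9, 1].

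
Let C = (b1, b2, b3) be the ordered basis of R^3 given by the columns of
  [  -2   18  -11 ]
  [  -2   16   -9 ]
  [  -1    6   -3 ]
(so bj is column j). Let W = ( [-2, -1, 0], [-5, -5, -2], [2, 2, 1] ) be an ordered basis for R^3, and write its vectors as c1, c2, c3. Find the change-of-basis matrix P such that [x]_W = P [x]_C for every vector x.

Column j of P is [bj]_W, since P maps C-coordinates to W-coordinates.
Expressing b1 in W: b1 = 0·c1 + 0·c2 - c3, so column 1 of P is [0, 0, -1].
Doing the same for each bj gives P = [[0, -2, 2], [0, -2, 1], [-1, 2, -1]].

[[0, -2, 2], [0, -2, 1], [-1, 2, -1]]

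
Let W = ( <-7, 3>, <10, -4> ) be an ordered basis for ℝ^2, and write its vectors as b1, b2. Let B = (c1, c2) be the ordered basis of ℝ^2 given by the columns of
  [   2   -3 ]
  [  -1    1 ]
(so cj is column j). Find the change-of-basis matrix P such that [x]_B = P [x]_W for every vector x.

[[-2, 2], [1, -2]]

Let M have columns bj and N have columns cj. Then for every x, N [x]_B = x = M [x]_W, so P = N^(-1) M.
Since det N = -1, N^(-1) has integer entries; multiplying gives P = [[-2, 2], [1, -2]].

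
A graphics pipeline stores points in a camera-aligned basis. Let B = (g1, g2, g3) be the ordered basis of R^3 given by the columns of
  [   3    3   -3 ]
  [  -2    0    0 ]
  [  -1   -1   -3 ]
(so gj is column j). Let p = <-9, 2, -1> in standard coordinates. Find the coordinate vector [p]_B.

We seek scalars with c_1 g1 + ... + c_3 g3 = p; equivalently solve M c = p where the columns of M are g1, ..., g3.
Solving this 3x3 system gives c = (-1, -1, 1).
Check: -g1 - g2 + g3 = <-9, 2, -1>.

<-1, -1, 1>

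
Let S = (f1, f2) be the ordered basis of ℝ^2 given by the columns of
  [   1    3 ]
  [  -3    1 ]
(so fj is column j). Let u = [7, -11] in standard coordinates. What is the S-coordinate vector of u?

[4, 1]

We seek scalars with c_1 f1 + c_2 f2 = u; equivalently solve M c = u where the columns of M are f1, f2.
System: c_1 + 3c_2 = 7, -3c_1 + c_2 = -11; solving gives c_1 = 4, c_2 = 1.
Check: 4f1 + f2 = [7, -11].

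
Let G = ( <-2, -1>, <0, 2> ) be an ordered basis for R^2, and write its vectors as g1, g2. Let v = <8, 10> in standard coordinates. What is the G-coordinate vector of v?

<-4, 3>

We seek scalars with c_1 g1 + c_2 g2 = v; equivalently solve M c = v where the columns of M are g1, g2.
System: -2c_1 + 0c_2 = 8, -c_1 + 2c_2 = 10; solving gives c_1 = -4, c_2 = 3.
Check: -4g1 + 3g2 = <8, 10>.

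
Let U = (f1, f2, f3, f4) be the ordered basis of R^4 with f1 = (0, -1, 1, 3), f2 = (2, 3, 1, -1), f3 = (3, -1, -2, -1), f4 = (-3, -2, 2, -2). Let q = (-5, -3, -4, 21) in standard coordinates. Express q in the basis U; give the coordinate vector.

(2, -4, -3, -4)

Write q = c_1 f1 + ... + c_4 f4 and solve for the c_i.
Solving this 4x4 system gives c = (2, -4, -3, -4).
Check: 2f1 - 4f2 - 3f3 - 4f4 = (-5, -3, -4, 21).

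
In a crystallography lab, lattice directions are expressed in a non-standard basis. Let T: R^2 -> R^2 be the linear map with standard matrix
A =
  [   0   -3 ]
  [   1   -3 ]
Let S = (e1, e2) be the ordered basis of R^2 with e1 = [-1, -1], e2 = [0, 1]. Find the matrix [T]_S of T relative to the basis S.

[[-3, 3], [-1, 0]]

The j-th column of [T]_S is [T(ej)]_S.
T(e1) = A e1 = [3, 2] = -3e1 - e2, so column 1 is [-3, -1].
Repeating for e2 and assembling the columns gives [[-3, 3], [-1, 0]].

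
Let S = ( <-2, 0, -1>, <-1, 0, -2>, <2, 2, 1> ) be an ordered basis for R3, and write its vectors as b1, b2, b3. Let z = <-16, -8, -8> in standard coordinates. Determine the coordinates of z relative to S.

Write z = c_1 b1 + ... + c_3 b3 and solve for the c_i.
Solving this 3x3 system gives c = (4, 0, -4).
Check: 4b1 + 0·b2 - 4b3 = <-16, -8, -8>.

<4, 0, -4>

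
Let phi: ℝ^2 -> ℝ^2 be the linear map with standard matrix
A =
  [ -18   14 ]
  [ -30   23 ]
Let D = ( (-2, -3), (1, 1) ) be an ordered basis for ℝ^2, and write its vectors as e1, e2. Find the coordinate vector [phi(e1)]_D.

(3, 0)

Compute phi(e1) = A e1 = (-6, -9) in standard coordinates.
Then write this in D-coordinates: solve for y in y_1 e1 + y_2 e2 = (-6, -9).
This gives y = (3, 0), which is column 1 of [phi]_D.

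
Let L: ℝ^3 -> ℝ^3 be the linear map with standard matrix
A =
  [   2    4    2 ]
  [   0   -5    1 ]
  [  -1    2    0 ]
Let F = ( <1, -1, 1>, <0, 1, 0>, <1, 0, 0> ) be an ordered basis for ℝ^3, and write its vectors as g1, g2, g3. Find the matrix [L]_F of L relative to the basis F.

[[-3, 2, -1], [3, -3, -1], [3, 2, 3]]

The j-th column of [L]_F is [L(gj)]_F.
L(g1) = A g1 = <0, 6, -3> = -3g1 + 3g2 + 3g3, so column 1 is <-3, 3, 3>.
Repeating for g2, g3 and assembling the columns gives [[-3, 2, -1], [3, -3, -1], [3, 2, 3]].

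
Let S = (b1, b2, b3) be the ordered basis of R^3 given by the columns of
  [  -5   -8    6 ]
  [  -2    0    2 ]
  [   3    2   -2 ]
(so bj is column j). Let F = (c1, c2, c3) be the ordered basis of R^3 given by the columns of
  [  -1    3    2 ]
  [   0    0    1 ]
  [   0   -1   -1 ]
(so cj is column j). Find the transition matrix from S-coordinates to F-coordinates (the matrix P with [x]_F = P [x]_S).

[[-2, 2, -2], [-1, -2, 0], [-2, 0, 2]]

Take x = bj: its S-coordinates are the j-th standard unit vector, so P e_j — column j of P — equals [bj]_F.
b1 = -2c1 - c2 - 2c3, giving column 1 = [-2, -1, -2]; repeating for each j gives P = [[-2, 2, -2], [-1, -2, 0], [-2, 0, 2]].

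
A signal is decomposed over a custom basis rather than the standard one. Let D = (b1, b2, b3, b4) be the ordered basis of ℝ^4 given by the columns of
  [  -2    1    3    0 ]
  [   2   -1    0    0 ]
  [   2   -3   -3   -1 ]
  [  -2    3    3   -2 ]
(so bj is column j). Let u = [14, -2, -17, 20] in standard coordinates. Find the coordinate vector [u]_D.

[u]_D is the unique c with M c = u, where M has columns b1, ..., b4.
Row-reducing the augmented matrix [M | u] gives c = (0, 2, 4, -1).
Check: 0·b1 + 2b2 + 4b3 - b4 = [14, -2, -17, 20].

[0, 2, 4, -1]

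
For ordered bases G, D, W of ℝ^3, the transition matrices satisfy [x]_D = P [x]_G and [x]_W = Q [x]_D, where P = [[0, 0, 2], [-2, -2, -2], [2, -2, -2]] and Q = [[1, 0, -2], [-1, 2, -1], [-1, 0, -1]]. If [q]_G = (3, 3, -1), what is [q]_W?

(-6, -20, 0)

Apply P to get D-coordinates (-2, -10, 2), then Q to get W-coordinates.
The result is [q]_W = (-6, -20, 0).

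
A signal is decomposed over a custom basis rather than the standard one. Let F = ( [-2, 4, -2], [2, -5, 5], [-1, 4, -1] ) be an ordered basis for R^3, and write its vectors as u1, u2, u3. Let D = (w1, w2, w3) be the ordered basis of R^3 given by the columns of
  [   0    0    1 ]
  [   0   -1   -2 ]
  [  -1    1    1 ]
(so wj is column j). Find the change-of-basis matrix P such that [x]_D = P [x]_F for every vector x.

Let M have columns uj and N have columns wj. Then for every x, N [x]_D = x = M [x]_F, so P = N^(-1) M.
Since det N = -1, N^(-1) has integer entries; multiplying gives P = [[0, -2, -2], [0, 1, -2], [-2, 2, -1]].

[[0, -2, -2], [0, 1, -2], [-2, 2, -1]]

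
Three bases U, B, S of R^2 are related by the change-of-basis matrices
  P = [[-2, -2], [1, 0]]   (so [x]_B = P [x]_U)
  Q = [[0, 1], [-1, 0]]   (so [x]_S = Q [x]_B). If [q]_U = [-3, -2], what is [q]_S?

Apply P to get B-coordinates [10, -3], then Q to get S-coordinates.
The result is [q]_S = [-3, -10].

[-3, -10]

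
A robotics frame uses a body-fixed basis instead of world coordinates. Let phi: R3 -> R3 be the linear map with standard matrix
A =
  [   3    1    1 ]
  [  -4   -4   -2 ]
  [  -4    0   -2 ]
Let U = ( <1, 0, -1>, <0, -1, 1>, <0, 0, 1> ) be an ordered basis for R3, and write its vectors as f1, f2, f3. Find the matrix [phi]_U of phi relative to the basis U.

[[2, 0, 1], [2, -2, 2], [-2, 0, -3]]

The j-th column of [phi]_U is [phi(fj)]_U.
phi(f1) = A f1 = <2, -2, -2> = 2f1 + 2f2 - 2f3, so column 1 is <2, 2, -2>.
Repeating for f2, f3 and assembling the columns gives [[2, 0, 1], [2, -2, 2], [-2, 0, -3]].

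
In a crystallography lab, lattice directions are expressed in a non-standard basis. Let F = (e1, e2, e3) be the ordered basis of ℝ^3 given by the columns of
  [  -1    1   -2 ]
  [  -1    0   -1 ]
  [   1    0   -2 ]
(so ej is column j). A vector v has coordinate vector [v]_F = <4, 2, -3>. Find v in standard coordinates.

<4, -1, 10>

v = M [v]_F, where M has columns e1, ..., e3.
Carrying out the matrix-vector product, v = <4, -1, 10>.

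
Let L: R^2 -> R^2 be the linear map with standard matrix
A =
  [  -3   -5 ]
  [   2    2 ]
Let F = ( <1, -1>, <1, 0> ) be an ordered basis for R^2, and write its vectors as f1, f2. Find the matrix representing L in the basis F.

The j-th column of [L]_F is [L(fj)]_F.
L(f1) = A f1 = <2, 0> = 0·f1 + 2f2, so column 1 is <0, 2>.
Repeating for f2 and assembling the columns gives [[0, -2], [2, -1]].

[[0, -2], [2, -1]]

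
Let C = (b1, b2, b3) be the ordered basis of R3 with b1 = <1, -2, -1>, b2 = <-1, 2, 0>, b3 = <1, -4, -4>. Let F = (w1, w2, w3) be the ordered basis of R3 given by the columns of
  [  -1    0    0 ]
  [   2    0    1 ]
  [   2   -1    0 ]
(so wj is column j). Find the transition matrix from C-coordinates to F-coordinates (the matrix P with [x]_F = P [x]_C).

[[-1, 1, -1], [-1, 2, 2], [0, 0, -2]]

Take x = bj: its C-coordinates are the j-th standard unit vector, so P e_j — column j of P — equals [bj]_F.
b1 = -w1 - w2 + 0·w3, giving column 1 = <-1, -1, 0>; repeating for each j gives P = [[-1, 1, -1], [-1, 2, 2], [0, 0, -2]].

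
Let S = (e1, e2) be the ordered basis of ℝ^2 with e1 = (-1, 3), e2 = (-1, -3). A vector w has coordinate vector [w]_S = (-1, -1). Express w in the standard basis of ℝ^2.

The coordinates say w = -e1 - e2; adding the scaled basis vectors gives (2, 0).

(2, 0)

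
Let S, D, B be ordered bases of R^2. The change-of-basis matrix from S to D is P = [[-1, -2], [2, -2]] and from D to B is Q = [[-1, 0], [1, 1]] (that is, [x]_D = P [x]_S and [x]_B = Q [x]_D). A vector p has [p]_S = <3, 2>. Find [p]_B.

Apply P to get D-coordinates <-7, 2>, then Q to get B-coordinates.
The result is [p]_B = <7, -5>.

<7, -5>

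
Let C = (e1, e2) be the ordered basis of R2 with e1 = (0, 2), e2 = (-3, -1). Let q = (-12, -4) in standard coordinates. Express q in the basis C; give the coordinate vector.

[q]_C is the unique c with M c = q, where M has columns e1, e2.
System: 0c_1 - 3c_2 = -12, 2c_1 - c_2 = -4; solving gives c_1 = 0, c_2 = 4.
Check: 0·e1 + 4e2 = (-12, -4).

(0, 4)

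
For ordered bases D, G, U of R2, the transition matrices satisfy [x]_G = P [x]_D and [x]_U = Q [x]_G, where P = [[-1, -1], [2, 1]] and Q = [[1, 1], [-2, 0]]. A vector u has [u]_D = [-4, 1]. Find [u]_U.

Composing the changes, [u]_U = Q P [u]_D.
Q P = [[1, 0], [2, 2]]; applying this to [-4, 1] gives [-4, -6].

[-4, -6]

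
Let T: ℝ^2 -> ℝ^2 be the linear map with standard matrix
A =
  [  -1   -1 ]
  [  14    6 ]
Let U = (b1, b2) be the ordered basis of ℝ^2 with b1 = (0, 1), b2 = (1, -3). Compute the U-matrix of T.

[[3, 2], [-1, 2]]

Let P have columns b1, b2. Then [T]_U = P^(-1) A P.
Here det P = -1, so P^(-1) is integer; computing A P first and then P^(-1)(A P) gives [[3, 2], [-1, 2]].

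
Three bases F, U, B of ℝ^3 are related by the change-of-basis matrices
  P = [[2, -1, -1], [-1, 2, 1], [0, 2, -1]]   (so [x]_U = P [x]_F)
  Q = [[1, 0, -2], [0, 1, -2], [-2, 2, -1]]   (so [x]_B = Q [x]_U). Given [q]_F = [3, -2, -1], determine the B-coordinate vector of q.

Composing the changes, [q]_B = Q P [q]_F.
Q P = [[2, -5, 1], [-1, -2, 3], [-6, 4, 5]]; applying this to [3, -2, -1] gives [15, -2, -31].

[15, -2, -31]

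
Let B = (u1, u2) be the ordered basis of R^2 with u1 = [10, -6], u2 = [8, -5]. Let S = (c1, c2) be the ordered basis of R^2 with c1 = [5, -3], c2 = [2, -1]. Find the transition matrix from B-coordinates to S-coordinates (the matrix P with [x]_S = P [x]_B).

[[2, 2], [0, -1]]

Let M have columns uj and N have columns cj. Then for every x, N [x]_S = x = M [x]_B, so P = N^(-1) M.
Since det N = 1, N^(-1) has integer entries; multiplying gives P = [[2, 2], [0, -1]].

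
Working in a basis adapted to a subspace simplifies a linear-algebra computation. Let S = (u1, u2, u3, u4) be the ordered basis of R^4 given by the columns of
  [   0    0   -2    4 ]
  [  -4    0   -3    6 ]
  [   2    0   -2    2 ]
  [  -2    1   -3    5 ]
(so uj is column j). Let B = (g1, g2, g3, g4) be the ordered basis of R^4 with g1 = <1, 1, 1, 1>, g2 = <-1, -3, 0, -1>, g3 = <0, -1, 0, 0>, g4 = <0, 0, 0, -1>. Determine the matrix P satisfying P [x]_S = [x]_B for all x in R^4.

[[2, 0, -2, 2], [2, 0, 0, -2], [0, 0, 1, 2], [2, -1, 1, -1]]

Let M have columns uj and N have columns gj. Then for every x, N [x]_B = x = M [x]_S, so P = N^(-1) M.
Since det N = -1, N^(-1) has integer entries; multiplying gives P = [[2, 0, -2, 2], [2, 0, 0, -2], [0, 0, 1, 2], [2, -1, 1, -1]].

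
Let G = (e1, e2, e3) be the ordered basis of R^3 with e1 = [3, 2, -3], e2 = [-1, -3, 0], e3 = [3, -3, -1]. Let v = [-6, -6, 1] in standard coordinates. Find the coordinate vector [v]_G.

[0, 3, -1]

[v]_G is the unique c with M c = v, where M has columns e1, ..., e3.
Gaussian elimination on [M | v] yields c = (0, 3, -1).
Check: 0·e1 + 3e2 - e3 = [-6, -6, 1].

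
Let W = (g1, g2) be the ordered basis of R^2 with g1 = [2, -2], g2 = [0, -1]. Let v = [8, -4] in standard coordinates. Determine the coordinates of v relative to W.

Write v = c_1 g1 + c_2 g2 and solve for the c_i.
System: 2c_1 + 0c_2 = 8, -2c_1 - c_2 = -4; solving gives c_1 = 4, c_2 = -4.
Check: 4g1 - 4g2 = [8, -4].

[4, -4]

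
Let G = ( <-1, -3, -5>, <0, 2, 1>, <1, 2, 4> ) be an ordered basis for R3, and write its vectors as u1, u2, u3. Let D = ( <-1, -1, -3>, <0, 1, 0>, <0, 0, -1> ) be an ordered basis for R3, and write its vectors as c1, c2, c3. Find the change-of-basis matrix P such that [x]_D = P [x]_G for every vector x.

Let M have columns uj and N have columns cj. Then for every x, N [x]_D = x = M [x]_G, so P = N^(-1) M.
Since det N = 1, N^(-1) has integer entries; multiplying gives P = [[1, 0, -1], [-2, 2, 1], [2, -1, -1]].

[[1, 0, -1], [-2, 2, 1], [2, -1, -1]]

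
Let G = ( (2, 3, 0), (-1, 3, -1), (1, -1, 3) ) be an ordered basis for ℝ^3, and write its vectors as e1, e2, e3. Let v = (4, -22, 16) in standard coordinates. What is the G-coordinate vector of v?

(-2, -4, 4)

[v]_G is the unique c with M c = v, where M has columns e1, ..., e3.
Row-reducing the augmented matrix [M | v] gives c = (-2, -4, 4).
Check: -2e1 - 4e2 + 4e3 = (4, -22, 16).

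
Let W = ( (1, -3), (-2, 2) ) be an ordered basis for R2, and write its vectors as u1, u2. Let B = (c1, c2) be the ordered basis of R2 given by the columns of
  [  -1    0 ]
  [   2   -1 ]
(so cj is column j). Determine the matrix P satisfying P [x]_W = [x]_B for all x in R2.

Take x = uj: its W-coordinates are the j-th standard unit vector, so P e_j — column j of P — equals [uj]_B.
u1 = -c1 + c2, giving column 1 = (-1, 1); repeating for each j gives P = [[-1, 2], [1, 2]].

[[-1, 2], [1, 2]]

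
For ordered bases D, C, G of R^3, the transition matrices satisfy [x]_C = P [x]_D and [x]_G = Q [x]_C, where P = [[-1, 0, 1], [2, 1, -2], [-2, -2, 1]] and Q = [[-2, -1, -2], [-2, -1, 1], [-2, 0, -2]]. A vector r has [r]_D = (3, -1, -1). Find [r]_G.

Composing the changes, [r]_G = Q P [r]_D.
Q P = [[4, 3, -2], [-2, -3, 1], [6, 4, -4]]; applying this to (3, -1, -1) gives (11, -4, 18).

(11, -4, 18)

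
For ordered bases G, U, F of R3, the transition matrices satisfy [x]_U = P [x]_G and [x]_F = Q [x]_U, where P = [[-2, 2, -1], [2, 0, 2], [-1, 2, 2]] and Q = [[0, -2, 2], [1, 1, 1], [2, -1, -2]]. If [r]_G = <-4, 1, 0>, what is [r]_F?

Composing the changes, [r]_F = Q P [r]_G.
Q P = [[-6, 4, 0], [-1, 4, 3], [-4, 0, -8]]; applying this to <-4, 1, 0> gives <28, 8, 16>.

<28, 8, 16>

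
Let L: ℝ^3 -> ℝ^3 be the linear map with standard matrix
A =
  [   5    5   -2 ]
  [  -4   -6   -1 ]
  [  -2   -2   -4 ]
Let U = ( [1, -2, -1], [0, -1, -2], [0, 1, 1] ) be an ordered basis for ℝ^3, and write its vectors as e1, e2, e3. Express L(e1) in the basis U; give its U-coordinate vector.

[-3, 0, 3]

Compute L(e1) = A e1 = [-3, 9, 6] in standard coordinates.
Then write this in U-coordinates: solve for y in y_1 e1 + ... + y_3 e3 = [-3, 9, 6].
This gives y = [-3, 0, 3], which is column 1 of [L]_U.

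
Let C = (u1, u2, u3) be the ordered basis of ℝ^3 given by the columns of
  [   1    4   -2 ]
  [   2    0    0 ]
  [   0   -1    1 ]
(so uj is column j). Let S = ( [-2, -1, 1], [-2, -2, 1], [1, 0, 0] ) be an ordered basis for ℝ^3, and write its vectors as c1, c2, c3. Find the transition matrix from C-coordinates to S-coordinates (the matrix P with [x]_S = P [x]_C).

Column j of P is [uj]_S, since P maps C-coordinates to S-coordinates.
Expressing u1 in S: u1 = 2c1 - 2c2 + c3, so column 1 of P is [2, -2, 1].
Doing the same for each uj gives P = [[2, -2, 2], [-2, 1, -1], [1, 2, 0]].

[[2, -2, 2], [-2, 1, -1], [1, 2, 0]]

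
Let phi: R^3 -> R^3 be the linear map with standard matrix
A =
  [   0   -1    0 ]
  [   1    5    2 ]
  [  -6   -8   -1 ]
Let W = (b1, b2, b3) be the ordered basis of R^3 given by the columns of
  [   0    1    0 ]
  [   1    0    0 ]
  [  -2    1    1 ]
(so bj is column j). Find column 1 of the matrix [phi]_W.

(1, -1, -3)

Column 1 of [phi]_W is the W-coordinate vector of phi(b1).
In standard coordinates phi(b1) = A b1 = (-1, 1, -6).
Converting to W: (-1, 1, -6) = b1 - b2 - 3b3, so the coordinate vector is (1, -1, -3).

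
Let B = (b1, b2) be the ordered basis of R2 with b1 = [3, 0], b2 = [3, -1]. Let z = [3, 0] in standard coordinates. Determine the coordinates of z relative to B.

[1, 0]

Write z = c_1 b1 + c_2 b2 and solve for the c_i.
System: 3c_1 + 3c_2 = 3, 0c_1 - c_2 = 0; solving gives c_1 = 1, c_2 = 0.
Check: b1 + 0·b2 = [3, 0].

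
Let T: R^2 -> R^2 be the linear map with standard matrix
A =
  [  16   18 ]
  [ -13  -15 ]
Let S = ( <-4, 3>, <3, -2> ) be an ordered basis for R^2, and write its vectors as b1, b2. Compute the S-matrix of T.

[[1, -3], [-2, 0]]

With P the matrix whose columns are b1, b2, [T]_S = P^(-1) A P.
Column by column: T(b1) = A b1 = <-10, 7>; its S-coordinates <1, -2> give column 1.
Continuing for each basis vector yields [T]_S = [[1, -3], [-2, 0]].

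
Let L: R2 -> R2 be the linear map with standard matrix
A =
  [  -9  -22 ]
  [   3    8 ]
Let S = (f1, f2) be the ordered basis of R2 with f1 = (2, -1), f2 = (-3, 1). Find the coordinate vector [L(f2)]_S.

Column 2 of [L]_S is the S-coordinate vector of L(f2).
In standard coordinates L(f2) = A f2 = (5, -1).
Converting to S: (5, -1) = -2f1 - 3f2, so the coordinate vector is (-2, -3).

(-2, -3)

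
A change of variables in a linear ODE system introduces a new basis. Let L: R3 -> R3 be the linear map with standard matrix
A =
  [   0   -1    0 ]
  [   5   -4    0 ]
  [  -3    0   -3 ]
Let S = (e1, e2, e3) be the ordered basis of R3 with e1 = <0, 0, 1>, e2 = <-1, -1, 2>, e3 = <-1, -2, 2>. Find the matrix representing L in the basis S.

[[-3, -1, 1], [0, -3, -1], [0, 2, -1]]

Let P have columns e1, ..., e3. Then [L]_S = P^(-1) A P.
Here det P = 1, so P^(-1) is integer; computing A P first and then P^(-1)(A P) gives [[-3, -1, 1], [0, -3, -1], [0, 2, -1]].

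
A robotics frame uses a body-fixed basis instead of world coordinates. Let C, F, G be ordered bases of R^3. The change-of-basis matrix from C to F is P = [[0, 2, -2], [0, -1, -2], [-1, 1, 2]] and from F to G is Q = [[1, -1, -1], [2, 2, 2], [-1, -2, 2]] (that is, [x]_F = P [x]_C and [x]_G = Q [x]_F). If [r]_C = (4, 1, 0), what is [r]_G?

First [r]_F = P [r]_C = (2, -1, -3).
Then [r]_G = Q [r]_F = (6, -4, -6).

(6, -4, -6)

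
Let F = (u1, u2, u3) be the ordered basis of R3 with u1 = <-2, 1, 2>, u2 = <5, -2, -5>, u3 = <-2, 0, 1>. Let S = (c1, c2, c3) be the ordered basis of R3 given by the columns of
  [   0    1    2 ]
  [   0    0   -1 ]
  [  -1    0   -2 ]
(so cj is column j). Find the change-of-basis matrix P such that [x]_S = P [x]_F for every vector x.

[[0, 1, -1], [0, 1, -2], [-1, 2, 0]]

Column j of P is [uj]_S, since P maps F-coordinates to S-coordinates.
Expressing u1 in S: u1 = 0·c1 + 0·c2 - c3, so column 1 of P is <0, 0, -1>.
Doing the same for each uj gives P = [[0, 1, -1], [0, 1, -2], [-1, 2, 0]].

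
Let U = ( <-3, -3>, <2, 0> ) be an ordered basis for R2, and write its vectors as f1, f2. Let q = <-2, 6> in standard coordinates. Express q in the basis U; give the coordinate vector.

We seek scalars with c_1 f1 + c_2 f2 = q; equivalently solve M c = q where the columns of M are f1, f2.
System: -3c_1 + 2c_2 = -2, -3c_1 + 0c_2 = 6; solving gives c_1 = -2, c_2 = -4.
Check: -2f1 - 4f2 = <-2, 6>.

<-2, -4>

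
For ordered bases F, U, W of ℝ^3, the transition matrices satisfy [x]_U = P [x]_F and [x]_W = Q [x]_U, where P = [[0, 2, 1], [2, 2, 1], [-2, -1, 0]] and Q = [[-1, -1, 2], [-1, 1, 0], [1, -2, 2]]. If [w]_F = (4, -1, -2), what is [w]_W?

(-14, 8, -26)

First [w]_U = P [w]_F = (-4, 4, -7).
Then [w]_W = Q [w]_U = (-14, 8, -26).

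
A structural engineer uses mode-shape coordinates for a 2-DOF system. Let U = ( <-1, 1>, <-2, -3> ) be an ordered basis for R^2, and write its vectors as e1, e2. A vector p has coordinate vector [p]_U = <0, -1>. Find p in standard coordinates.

p = M [p]_U, where M has columns e1, e2.
Carrying out the matrix-vector product, p = <2, 3>.

<2, 3>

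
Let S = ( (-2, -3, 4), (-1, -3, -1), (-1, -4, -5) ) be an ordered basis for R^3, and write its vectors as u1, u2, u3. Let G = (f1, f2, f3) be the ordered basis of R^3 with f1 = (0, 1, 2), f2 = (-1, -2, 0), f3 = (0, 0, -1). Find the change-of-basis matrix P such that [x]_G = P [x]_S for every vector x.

Column j of P is [uj]_G, since P maps S-coordinates to G-coordinates.
Expressing u1 in G: u1 = f1 + 2f2 - 2f3, so column 1 of P is (1, 2, -2).
Doing the same for each uj gives P = [[1, -1, -2], [2, 1, 1], [-2, -1, 1]].

[[1, -1, -2], [2, 1, 1], [-2, -1, 1]]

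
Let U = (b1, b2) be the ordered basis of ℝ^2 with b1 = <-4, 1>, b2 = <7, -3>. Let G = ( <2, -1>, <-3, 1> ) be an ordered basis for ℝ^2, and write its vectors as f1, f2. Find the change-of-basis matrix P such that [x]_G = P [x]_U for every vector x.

Take x = bj: its U-coordinates are the j-th standard unit vector, so P e_j — column j of P — equals [bj]_G.
b1 = f1 + 2f2, giving column 1 = <1, 2>; repeating for each j gives P = [[1, 2], [2, -1]].

[[1, 2], [2, -1]]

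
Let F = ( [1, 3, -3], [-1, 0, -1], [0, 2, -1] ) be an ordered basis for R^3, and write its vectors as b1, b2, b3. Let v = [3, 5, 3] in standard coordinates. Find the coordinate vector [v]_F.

We seek scalars with c_1 b1 + ... + c_3 b3 = v; equivalently solve M c = v where the columns of M are b1, ..., b3.
Gaussian elimination on [M | v] yields c = (-1, -4, 4).
Check: -b1 - 4b2 + 4b3 = [3, 5, 3].

[-1, -4, 4]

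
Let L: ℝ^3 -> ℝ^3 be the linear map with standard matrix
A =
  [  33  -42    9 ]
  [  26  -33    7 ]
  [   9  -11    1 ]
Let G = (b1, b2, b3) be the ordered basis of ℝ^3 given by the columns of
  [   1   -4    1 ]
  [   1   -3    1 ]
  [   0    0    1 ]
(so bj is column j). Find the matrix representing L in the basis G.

The j-th column of [L]_G is [L(bj)]_G.
L(b1) = A b1 = <-9, -7, -2> = b1 + 2b2 - 2b3, so column 1 is <1, 2, -2>.
Repeating for b2, b3 and assembling the columns gives [[1, 1, 1], [2, 1, 0], [-2, -3, -1]].

[[1, 1, 1], [2, 1, 0], [-2, -3, -1]]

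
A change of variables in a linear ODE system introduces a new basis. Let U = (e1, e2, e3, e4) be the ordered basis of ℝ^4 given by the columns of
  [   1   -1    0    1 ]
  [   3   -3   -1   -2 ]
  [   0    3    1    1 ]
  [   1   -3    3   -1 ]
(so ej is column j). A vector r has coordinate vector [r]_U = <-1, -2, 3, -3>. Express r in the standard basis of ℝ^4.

<-2, 6, -6, 17>

r = M [r]_U, where M has columns e1, ..., e4.
Carrying out the matrix-vector product, r = <-2, 6, -6, 17>.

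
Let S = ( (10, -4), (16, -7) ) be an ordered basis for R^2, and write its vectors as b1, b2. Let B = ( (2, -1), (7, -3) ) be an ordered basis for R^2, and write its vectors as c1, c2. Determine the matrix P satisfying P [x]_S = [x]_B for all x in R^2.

Take x = bj: its S-coordinates are the j-th standard unit vector, so P e_j — column j of P — equals [bj]_B.
b1 = -2c1 + 2c2, giving column 1 = (-2, 2); repeating for each j gives P = [[-2, 1], [2, 2]].

[[-2, 1], [2, 2]]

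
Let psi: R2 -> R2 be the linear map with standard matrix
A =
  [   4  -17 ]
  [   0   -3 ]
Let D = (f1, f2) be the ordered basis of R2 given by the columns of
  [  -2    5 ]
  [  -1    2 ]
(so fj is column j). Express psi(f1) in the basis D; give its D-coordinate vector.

(3, 3)

Column 1 of [psi]_D is the D-coordinate vector of psi(f1).
In standard coordinates psi(f1) = A f1 = (9, 3).
Converting to D: (9, 3) = 3f1 + 3f2, so the coordinate vector is (3, 3).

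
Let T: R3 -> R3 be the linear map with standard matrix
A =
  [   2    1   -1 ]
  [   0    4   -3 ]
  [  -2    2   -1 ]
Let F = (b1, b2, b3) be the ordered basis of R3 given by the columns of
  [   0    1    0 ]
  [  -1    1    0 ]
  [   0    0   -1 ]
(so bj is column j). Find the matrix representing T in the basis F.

Let P have columns b1, ..., b3. Then [T]_F = P^(-1) A P.
Here det P = -1, so P^(-1) is integer; computing A P first and then P^(-1)(A P) gives [[3, -1, -2], [-1, 3, 1], [2, 0, -1]].

[[3, -1, -2], [-1, 3, 1], [2, 0, -1]]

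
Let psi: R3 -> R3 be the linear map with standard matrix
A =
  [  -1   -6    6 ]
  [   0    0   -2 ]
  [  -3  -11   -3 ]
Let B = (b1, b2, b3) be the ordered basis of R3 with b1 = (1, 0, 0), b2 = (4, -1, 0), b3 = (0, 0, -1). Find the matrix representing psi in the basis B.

With P the matrix whose columns are b1, ..., b3, [psi]_B = P^(-1) A P.
Column by column: psi(b1) = A b1 = (-1, 0, -3); its B-coordinates (-1, 0, 3) give column 1.
Continuing for each basis vector yields [psi]_B = [[-1, 2, 2], [0, 0, -2], [3, 1, -3]].

[[-1, 2, 2], [0, 0, -2], [3, 1, -3]]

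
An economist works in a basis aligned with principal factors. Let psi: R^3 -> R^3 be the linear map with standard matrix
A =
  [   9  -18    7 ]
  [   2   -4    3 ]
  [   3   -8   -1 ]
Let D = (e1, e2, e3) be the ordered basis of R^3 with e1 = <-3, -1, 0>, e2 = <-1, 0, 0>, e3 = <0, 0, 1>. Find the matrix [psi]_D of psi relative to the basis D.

[[2, 2, -3], [3, 3, 2], [-1, -3, -1]]

With P the matrix whose columns are e1, ..., e3, [psi]_D = P^(-1) A P.
Column by column: psi(e1) = A e1 = <-9, -2, -1>; its D-coordinates <2, 3, -1> give column 1.
Continuing for each basis vector yields [psi]_D = [[2, 2, -3], [3, 3, 2], [-1, -3, -1]].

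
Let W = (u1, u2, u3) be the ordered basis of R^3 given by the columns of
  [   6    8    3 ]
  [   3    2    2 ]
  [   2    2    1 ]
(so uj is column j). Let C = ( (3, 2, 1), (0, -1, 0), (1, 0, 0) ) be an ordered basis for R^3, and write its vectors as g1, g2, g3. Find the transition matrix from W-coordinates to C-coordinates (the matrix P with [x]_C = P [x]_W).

[[2, 2, 1], [1, 2, 0], [0, 2, 0]]

Take x = uj: its W-coordinates are the j-th standard unit vector, so P e_j — column j of P — equals [uj]_C.
u1 = 2g1 + g2 + 0·g3, giving column 1 = (2, 1, 0); repeating for each j gives P = [[2, 2, 1], [1, 2, 0], [0, 2, 0]].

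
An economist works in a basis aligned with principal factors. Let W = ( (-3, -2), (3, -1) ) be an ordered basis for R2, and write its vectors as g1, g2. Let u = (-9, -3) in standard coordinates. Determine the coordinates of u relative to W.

[u]_W is the unique c with M c = u, where M has columns g1, g2.
System: -3c_1 + 3c_2 = -9, -2c_1 - c_2 = -3; solving gives c_1 = 2, c_2 = -1.
Check: 2g1 - g2 = (-9, -3).

(2, -1)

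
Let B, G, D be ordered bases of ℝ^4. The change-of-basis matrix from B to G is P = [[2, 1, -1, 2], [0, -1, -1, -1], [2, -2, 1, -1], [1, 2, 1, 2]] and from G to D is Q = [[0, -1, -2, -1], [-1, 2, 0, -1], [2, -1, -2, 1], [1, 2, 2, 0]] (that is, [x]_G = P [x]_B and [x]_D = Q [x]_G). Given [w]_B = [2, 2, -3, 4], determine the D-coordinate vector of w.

First [w]_G = P [w]_B = [17, -3, -7, 11].
Then [w]_D = Q [w]_G = [6, -34, 62, -3].

[6, -34, 62, -3]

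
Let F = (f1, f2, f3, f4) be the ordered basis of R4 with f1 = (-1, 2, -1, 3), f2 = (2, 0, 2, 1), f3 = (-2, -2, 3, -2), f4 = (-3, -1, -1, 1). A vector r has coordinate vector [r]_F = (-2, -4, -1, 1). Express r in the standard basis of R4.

(-7, -3, -10, -7)

The coordinates say r = -2f1 - 4f2 - f3 + f4; adding the scaled basis vectors gives (-7, -3, -10, -7).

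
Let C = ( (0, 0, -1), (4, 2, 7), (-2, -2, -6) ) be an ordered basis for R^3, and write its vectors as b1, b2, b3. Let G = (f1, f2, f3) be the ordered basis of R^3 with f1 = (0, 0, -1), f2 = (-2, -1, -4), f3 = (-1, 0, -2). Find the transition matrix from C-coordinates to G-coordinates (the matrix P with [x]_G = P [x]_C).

Take x = bj: its C-coordinates are the j-th standard unit vector, so P e_j — column j of P — equals [bj]_G.
b1 = f1 + 0·f2 + 0·f3, giving column 1 = (1, 0, 0); repeating for each j gives P = [[1, 1, 2], [0, -2, 2], [0, 0, -2]].

[[1, 1, 2], [0, -2, 2], [0, 0, -2]]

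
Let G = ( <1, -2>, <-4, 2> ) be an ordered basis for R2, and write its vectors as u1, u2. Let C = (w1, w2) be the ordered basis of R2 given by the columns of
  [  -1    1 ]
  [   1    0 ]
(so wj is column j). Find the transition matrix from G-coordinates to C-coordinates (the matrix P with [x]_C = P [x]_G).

Let M have columns uj and N have columns wj. Then for every x, N [x]_C = x = M [x]_G, so P = N^(-1) M.
Since det N = -1, N^(-1) has integer entries; multiplying gives P = [[-2, 2], [-1, -2]].

[[-2, 2], [-1, -2]]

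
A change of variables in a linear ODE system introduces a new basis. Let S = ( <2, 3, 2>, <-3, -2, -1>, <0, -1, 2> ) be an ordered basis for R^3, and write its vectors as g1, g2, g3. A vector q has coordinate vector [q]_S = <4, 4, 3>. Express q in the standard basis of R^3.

<-4, 1, 10>

The coordinates say q = 4g1 + 4g2 + 3g3; adding the scaled basis vectors gives <-4, 1, 10>.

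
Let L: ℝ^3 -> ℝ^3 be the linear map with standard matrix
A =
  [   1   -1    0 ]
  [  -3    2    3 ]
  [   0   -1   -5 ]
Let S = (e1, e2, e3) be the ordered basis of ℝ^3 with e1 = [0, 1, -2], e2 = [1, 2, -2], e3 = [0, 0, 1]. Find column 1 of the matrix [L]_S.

Compute L(e1) = A e1 = [-1, -4, 9] in standard coordinates.
Then write this in S-coordinates: solve for y in y_1 e1 + ... + y_3 e3 = [-1, -4, 9].
This gives y = [-2, -1, 3], which is column 1 of [L]_S.

[-2, -1, 3]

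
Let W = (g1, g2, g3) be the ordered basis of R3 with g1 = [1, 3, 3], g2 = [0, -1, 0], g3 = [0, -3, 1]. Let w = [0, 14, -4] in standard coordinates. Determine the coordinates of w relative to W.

Write w = c_1 g1 + ... + c_3 g3 and solve for the c_i.
Gaussian elimination on [M | w] yields c = (0, -2, -4).
Check: 0·g1 - 2g2 - 4g3 = [0, 14, -4].

[0, -2, -4]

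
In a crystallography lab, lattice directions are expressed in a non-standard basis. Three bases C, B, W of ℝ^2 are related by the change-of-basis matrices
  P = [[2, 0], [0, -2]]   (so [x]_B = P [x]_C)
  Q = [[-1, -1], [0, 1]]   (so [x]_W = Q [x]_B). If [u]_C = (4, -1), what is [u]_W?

(-10, 2)

Composing the changes, [u]_W = Q P [u]_C.
Q P = [[-2, 2], [0, -2]]; applying this to (4, -1) gives (-10, 2).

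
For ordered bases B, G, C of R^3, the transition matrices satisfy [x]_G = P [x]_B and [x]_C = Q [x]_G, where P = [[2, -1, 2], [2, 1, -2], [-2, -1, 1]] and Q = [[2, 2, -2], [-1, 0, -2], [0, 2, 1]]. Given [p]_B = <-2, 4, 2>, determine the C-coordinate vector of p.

<-20, 0, -6>

Apply P to get G-coordinates <-4, -4, 2>, then Q to get C-coordinates.
The result is [p]_C = <-20, 0, -6>.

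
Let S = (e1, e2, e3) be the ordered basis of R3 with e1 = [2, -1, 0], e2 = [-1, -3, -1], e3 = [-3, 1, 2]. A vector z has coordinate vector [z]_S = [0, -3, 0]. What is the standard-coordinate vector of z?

[3, 9, 3]

The coordinates say z = 0·e1 - 3e2 + 0·e3; adding the scaled basis vectors gives [3, 9, 3].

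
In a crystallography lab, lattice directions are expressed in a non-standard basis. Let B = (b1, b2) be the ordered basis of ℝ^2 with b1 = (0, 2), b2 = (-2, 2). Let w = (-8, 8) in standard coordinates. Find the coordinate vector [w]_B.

Write w = c_1 b1 + c_2 b2 and solve for the c_i.
System: 0c_1 - 2c_2 = -8, 2c_1 + 2c_2 = 8; solving gives c_1 = 0, c_2 = 4.
Check: 0·b1 + 4b2 = (-8, 8).

(0, 4)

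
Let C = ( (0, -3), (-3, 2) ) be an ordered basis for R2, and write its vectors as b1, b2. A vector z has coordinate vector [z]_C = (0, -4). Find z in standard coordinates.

The coordinates say z = 0·b1 - 4b2; adding the scaled basis vectors gives (12, -8).

(12, -8)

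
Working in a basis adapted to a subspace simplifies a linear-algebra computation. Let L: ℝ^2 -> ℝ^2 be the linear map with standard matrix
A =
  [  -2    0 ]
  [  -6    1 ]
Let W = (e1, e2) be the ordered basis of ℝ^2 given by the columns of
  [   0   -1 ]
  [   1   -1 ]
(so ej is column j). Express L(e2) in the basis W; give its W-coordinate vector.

Compute L(e2) = A e2 = <2, 5> in standard coordinates.
Then write this in W-coordinates: solve for y in y_1 e1 + y_2 e2 = <2, 5>.
This gives y = <3, -2>, which is column 2 of [L]_W.

<3, -2>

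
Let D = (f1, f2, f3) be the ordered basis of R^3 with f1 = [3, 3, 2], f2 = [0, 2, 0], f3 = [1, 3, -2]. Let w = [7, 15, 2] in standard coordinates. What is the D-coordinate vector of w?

[2, 3, 1]

[w]_D is the unique c with M c = w, where M has columns f1, ..., f3.
Solving this 3x3 system gives c = (2, 3, 1).
Check: 2f1 + 3f2 + f3 = [7, 15, 2].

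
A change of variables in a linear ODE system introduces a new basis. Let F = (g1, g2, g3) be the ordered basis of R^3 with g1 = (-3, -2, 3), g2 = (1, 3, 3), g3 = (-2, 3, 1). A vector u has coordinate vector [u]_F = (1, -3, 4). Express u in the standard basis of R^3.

The coordinates say u = g1 - 3g2 + 4g3; adding the scaled basis vectors gives (-14, 1, -2).

(-14, 1, -2)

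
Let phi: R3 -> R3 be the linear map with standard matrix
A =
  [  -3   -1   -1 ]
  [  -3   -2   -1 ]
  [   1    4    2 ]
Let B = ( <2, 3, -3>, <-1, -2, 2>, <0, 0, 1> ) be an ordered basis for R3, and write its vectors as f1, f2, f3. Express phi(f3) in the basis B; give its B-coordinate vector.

<-1, -1, 1>

Compute phi(f3) = A f3 = <-1, -1, 2> in standard coordinates.
Then write this in B-coordinates: solve for y in y_1 f1 + ... + y_3 f3 = <-1, -1, 2>.
This gives y = <-1, -1, 1>, which is column 3 of [phi]_B.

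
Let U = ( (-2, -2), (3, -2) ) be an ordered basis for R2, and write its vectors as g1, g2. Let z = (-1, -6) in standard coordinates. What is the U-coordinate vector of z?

(2, 1)

Write z = c_1 g1 + c_2 g2 and solve for the c_i.
System: -2c_1 + 3c_2 = -1, -2c_1 - 2c_2 = -6; solving gives c_1 = 2, c_2 = 1.
Check: 2g1 + g2 = (-1, -6).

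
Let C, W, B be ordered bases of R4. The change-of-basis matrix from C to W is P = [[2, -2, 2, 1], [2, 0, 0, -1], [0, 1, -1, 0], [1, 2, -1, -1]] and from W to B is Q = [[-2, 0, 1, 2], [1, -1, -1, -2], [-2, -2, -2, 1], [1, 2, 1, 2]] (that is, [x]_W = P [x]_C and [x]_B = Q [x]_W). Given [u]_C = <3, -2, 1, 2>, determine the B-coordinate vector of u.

Apply P to get W-coordinates <14, 4, -3, -4>, then Q to get B-coordinates.
The result is [u]_B = <-39, 21, -34, 11>.

<-39, 21, -34, 11>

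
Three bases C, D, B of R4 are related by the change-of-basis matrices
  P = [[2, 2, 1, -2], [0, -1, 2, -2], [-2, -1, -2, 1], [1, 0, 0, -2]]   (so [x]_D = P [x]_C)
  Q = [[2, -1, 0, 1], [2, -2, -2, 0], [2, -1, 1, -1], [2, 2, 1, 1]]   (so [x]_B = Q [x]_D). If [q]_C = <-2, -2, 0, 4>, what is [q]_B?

<-36, -40, -6, -44>

Apply P to get D-coordinates <-16, -6, 10, -10>, then Q to get B-coordinates.
The result is [q]_B = <-36, -40, -6, -44>.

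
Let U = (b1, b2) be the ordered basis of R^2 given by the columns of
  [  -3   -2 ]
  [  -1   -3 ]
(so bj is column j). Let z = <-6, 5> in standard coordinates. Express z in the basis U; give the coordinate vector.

[z]_U is the unique c with M c = z, where M has columns b1, b2.
System: -3c_1 - 2c_2 = -6, -c_1 - 3c_2 = 5; solving gives c_1 = 4, c_2 = -3.
Check: 4b1 - 3b2 = <-6, 5>.

<4, -3>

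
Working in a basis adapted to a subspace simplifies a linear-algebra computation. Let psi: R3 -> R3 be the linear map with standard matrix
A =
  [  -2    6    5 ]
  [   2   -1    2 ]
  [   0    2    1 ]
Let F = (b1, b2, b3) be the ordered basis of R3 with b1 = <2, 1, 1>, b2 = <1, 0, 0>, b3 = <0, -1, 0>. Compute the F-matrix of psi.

The j-th column of [psi]_F is [psi(bj)]_F.
psi(b1) = A b1 = <7, 5, 3> = 3b1 + b2 - 2b3, so column 1 is <3, 1, -2>.
Repeating for b2, b3 and assembling the columns gives [[3, 0, -2], [1, -2, -2], [-2, -2, -3]].

[[3, 0, -2], [1, -2, -2], [-2, -2, -3]]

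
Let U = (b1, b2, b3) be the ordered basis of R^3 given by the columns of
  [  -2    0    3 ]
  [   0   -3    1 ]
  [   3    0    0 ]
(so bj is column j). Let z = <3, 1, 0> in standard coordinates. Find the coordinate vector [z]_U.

<0, 0, 1>

Write z = c_1 b1 + ... + c_3 b3 and solve for the c_i.
Solving this 3x3 system gives c = (0, 0, 1).
Check: 0·b1 + 0·b2 + b3 = <3, 1, 0>.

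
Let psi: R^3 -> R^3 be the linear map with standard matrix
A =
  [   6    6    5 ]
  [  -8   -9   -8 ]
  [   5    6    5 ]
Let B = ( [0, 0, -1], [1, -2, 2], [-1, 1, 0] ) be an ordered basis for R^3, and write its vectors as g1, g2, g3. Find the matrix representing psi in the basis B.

[[-1, 1, 1], [-3, 2, 1], [2, -2, 1]]

The j-th column of [psi]_B is [psi(gj)]_B.
psi(g1) = A g1 = [-5, 8, -5] = -g1 - 3g2 + 2g3, so column 1 is [-1, -3, 2].
Repeating for g2, g3 and assembling the columns gives [[-1, 1, 1], [-3, 2, 1], [2, -2, 1]].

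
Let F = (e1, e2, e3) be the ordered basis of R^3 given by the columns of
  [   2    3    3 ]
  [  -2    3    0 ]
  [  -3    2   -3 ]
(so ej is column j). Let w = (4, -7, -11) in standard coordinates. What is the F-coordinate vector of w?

(2, -1, 1)

We seek scalars with c_1 e1 + ... + c_3 e3 = w; equivalently solve M c = w where the columns of M are e1, ..., e3.
Solving this 3x3 system gives c = (2, -1, 1).
Check: 2e1 - e2 + e3 = (4, -7, -11).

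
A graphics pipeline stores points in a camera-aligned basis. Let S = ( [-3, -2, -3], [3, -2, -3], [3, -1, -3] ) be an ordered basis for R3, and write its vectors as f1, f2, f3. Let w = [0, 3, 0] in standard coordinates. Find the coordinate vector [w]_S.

[0, -3, 3]

We seek scalars with c_1 f1 + ... + c_3 f3 = w; equivalently solve M c = w where the columns of M are f1, ..., f3.
Gaussian elimination on [M | w] yields c = (0, -3, 3).
Check: 0·f1 - 3f2 + 3f3 = [0, 3, 0].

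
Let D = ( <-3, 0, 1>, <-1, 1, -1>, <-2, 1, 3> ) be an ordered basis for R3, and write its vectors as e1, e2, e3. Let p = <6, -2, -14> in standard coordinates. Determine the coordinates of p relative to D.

<0, 2, -4>

[p]_D is the unique c with M c = p, where M has columns e1, ..., e3.
Gaussian elimination on [M | p] yields c = (0, 2, -4).
Check: 0·e1 + 2e2 - 4e3 = <6, -2, -14>.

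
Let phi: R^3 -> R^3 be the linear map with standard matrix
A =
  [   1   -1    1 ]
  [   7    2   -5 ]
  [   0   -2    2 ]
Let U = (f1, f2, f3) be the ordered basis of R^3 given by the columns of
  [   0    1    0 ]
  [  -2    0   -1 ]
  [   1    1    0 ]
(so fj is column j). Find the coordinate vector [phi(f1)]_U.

<3, 3, 3>

Compute phi(f1) = A f1 = <3, -9, 6> in standard coordinates.
Then write this in U-coordinates: solve for y in y_1 f1 + ... + y_3 f3 = <3, -9, 6>.
This gives y = <3, 3, 3>, which is column 1 of [phi]_U.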